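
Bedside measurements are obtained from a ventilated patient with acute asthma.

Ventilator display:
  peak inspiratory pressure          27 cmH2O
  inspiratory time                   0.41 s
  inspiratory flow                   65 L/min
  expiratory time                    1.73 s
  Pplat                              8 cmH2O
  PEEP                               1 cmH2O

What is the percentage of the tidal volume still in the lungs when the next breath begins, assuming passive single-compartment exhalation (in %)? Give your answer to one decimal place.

Flow: 65 L/min ÷ 60 = 1.0833 L/s.
Vt = flow × Ti = 1.0833 L/s × 0.41 s × 1000 mL/L = 444.15 mL.
R = (PIP − Pplat)/V̇ = (27 − 8) / 1.0833 = 19.0/1.0833 = 17.539 cmH2O·s/L.
C = Vt/(Pplat − PEEP) = 444.15 / (8 − 1) = 444.15/7.0 = 63.45 mL/cmH2O.
τ = R × C = 17.539 × 0.06345 L/cmH2O = 1.113 s.
Fraction remaining at end-expiration = e^(−Te/τ) = e^(−1.73/1.113) = 0.2113 → 21.13%.

21.1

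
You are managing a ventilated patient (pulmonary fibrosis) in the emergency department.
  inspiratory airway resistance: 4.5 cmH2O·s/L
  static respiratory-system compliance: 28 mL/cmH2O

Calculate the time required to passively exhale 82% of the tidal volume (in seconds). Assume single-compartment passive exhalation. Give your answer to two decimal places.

0.22

τ = R × C = 4.5 × 28 mL/cmH2O = 4.5 × 0.028 L/cmH2O = 0.126 s.
Exhaled fraction f = 1 − e^(−t/τ) → t = −τ·ln(1 − f) = −0.126·ln(0.18) = 0.2161 s.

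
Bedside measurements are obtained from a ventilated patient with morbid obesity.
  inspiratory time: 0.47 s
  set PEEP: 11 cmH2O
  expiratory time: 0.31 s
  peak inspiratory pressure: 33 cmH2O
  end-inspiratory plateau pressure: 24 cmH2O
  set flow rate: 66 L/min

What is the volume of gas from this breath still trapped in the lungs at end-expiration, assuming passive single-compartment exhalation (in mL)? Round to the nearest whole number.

Flow: 66 L/min ÷ 60 = 1.1 L/s.
Vt = flow × Ti = 1.1 L/s × 0.47 s × 1000 mL/L = 517.0 mL.
R = (PIP − Pplat)/V̇ = (33 − 24) / 1.1 = 9.0/1.1 = 8.182 cmH2O·s/L.
C = Vt/(Pplat − PEEP) = 517.0 / (24 − 11) = 517.0/13.0 = 39.769 mL/cmH2O.
τ = R × C = 8.182 × 0.03977 L/cmH2O = 0.3254 s.
Fraction remaining = e^(−Te/τ) = e^(−0.31/0.3254) = 0.3857.
Trapped volume = 517.0 × 0.3857 = 199.41 mL.

199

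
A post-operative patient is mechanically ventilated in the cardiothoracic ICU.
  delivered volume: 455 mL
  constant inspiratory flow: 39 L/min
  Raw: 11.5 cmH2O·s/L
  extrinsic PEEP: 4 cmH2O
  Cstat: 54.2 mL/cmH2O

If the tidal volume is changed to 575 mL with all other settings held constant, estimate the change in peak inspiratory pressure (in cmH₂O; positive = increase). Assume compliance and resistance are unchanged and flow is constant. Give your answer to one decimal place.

PIP = Vt/C + R·V̇ + PEEP (constant-flow equation of motion).
Only the elastic term changes: ΔPIP = ΔVt / C = (575 − 455) / 54.2 = 2.214 cmH2O.

2.2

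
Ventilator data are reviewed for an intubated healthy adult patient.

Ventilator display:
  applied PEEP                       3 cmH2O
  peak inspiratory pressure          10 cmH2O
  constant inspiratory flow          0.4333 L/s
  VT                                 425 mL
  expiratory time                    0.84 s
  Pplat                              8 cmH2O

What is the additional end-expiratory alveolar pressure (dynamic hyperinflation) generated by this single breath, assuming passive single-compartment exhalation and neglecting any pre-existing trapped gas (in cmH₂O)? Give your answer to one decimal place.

R = (PIP − Pplat)/V̇ = (10 − 8) / 0.4333 = 2.0/0.4333 = 4.616 cmH2O·s/L.
C = Vt/(Pplat − PEEP) = 425.0 / (8 − 3) = 425.0/5.0 = 85.0 mL/cmH2O.
τ = R × C = 4.616 × 0.085 L/cmH2O = 0.3924 s.
Fraction remaining = e^(−Te/τ) = e^(−0.84/0.3924) = 0.1176; trapped volume = 425.0 × 0.1176 = 49.98 mL.
Additional alveolar pressure from trapping ≈ V_trapped / C = 49.98 / 85.0 = 0.588 cmH2O.

0.6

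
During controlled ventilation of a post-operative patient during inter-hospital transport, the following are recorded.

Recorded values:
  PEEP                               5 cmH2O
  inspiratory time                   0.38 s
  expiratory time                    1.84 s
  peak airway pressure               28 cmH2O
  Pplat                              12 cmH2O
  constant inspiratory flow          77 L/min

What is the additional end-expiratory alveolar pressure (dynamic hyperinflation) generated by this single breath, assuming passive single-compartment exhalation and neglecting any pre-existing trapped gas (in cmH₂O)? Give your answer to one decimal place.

0.8

Flow: 77 L/min ÷ 60 = 1.2833 L/s.
Vt = flow × Ti = 1.2833 L/s × 0.38 s × 1000 mL/L = 487.65 mL.
R = (PIP − Pplat)/V̇ = (28 − 12) / 1.2833 = 16.0/1.2833 = 12.468 cmH2O·s/L.
C = Vt/(Pplat − PEEP) = 487.65 / (12 − 5) = 487.65/7.0 = 69.664 mL/cmH2O.
τ = R × C = 12.468 × 0.06966 L/cmH2O = 0.8685 s.
Fraction remaining = e^(−Te/τ) = e^(−1.84/0.8685) = 0.1202; trapped volume = 487.65 × 0.1202 = 58.616 mL.
Additional alveolar pressure from trapping ≈ V_trapped / C = 58.616 / 69.664 = 0.8414 cmH2O.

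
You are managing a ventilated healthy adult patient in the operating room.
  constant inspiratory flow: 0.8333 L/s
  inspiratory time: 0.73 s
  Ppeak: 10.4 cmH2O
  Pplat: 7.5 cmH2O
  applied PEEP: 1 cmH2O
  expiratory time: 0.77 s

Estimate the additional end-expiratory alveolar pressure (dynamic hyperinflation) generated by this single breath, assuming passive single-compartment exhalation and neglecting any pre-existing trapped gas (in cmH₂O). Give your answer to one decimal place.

Vt = flow × Ti = 0.8333 L/s × 0.73 s × 1000 mL/L = 608.31 mL.
R = (PIP − Pplat)/V̇ = (10.4 − 7.5) / 0.8333 = 2.9/0.8333 = 3.48 cmH2O·s/L.
C = Vt/(Pplat − PEEP) = 608.31 / (7.5 − 1) = 608.31/6.5 = 93.586 mL/cmH2O.
τ = R × C = 3.48 × 0.09359 L/cmH2O = 0.3257 s.
Fraction remaining = e^(−Te/τ) = e^(−0.77/0.3257) = 0.09403; trapped volume = 608.31 × 0.09403 = 57.199 mL.
Additional alveolar pressure from trapping ≈ V_trapped / C = 57.199 / 93.586 = 0.6112 cmH2O.

0.6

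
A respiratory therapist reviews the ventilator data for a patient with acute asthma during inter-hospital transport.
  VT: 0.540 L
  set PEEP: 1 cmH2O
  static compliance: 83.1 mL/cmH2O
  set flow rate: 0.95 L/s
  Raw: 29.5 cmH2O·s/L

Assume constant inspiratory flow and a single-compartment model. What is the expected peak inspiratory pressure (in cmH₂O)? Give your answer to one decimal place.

Equation of motion (constant flow): PIP = Vt/C + R·V̇ + PEEP.
PIP = 540/83.1 + 29.5×0.95 + 1 = 6.498 + 28.025 + 1 = 35.523 cmH2O.

35.5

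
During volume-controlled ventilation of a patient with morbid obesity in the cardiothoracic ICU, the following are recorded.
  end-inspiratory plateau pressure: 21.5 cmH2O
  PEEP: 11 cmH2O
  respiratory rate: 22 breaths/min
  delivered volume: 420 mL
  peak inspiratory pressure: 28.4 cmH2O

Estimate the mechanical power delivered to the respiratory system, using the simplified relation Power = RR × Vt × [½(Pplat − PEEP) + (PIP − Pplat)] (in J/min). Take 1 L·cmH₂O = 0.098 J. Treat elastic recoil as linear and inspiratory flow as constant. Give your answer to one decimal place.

Per-breath work = Vt × [½(Pplat−PEEP) + (PIP−Pplat)] = 0.420 × [0.5×10.5 + 6.9] = 0.420 × 12.15 = 5.103 L·cmH2O.
Power = 22 × 5.103 = 112.27 L·cmH2O/min.
× 0.098 J/(L·cmH2O) → 11.002 J/min.

11.0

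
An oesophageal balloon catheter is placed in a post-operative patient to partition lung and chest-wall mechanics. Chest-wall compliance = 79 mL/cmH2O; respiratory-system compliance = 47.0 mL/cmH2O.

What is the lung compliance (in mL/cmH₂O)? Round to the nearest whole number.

1/CL = 1/Crs − 1/Ccw.
1/CL = 1/47.0 − 1/79 = 0.008618.
CL = 116.04 mL/cmH2O.

116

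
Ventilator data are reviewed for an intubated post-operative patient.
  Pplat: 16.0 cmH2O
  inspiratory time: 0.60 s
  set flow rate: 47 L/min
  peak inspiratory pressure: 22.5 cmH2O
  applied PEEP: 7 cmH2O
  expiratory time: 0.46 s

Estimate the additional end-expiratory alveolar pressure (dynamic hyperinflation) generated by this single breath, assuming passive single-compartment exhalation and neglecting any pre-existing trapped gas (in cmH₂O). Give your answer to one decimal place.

3.1

Flow: 47 L/min ÷ 60 = 0.7833 L/s.
Vt = flow × Ti = 0.7833 L/s × 0.60 s × 1000 mL/L = 469.98 mL.
R = (PIP − Pplat)/V̇ = (22.5 − 16.0) / 0.7833 = 6.5/0.7833 = 8.298 cmH2O·s/L.
C = Vt/(Pplat − PEEP) = 469.98 / (16.0 − 7) = 469.98/9.0 = 52.22 mL/cmH2O.
τ = R × C = 8.298 × 0.05222 L/cmH2O = 0.4333 s.
Fraction remaining = e^(−Te/τ) = e^(−0.46/0.4333) = 0.3459; trapped volume = 469.98 × 0.3459 = 162.57 mL.
Additional alveolar pressure from trapping ≈ V_trapped / C = 162.57 / 52.22 = 3.113 cmH2O.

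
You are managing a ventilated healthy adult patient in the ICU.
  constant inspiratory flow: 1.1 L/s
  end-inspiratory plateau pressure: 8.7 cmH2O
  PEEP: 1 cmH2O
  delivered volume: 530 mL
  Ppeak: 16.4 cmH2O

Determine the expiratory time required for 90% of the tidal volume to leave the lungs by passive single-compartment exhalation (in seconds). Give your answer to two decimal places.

R = (PIP − Pplat)/V̇ = (16.4 − 8.7) / 1.1 = 7.7/1.1 = 7.0 cmH2O·s/L.
C = Vt/(Pplat − PEEP) = 530.0 / (8.7 − 1) = 530.0/7.7 = 68.831 mL/cmH2O.
τ = R × C = 7.0 × 0.06883 L/cmH2O = 0.4818 s.
t = −τ·ln(1 − 0.90) = −0.4818·ln(0.1) = 1.109 s.

1.11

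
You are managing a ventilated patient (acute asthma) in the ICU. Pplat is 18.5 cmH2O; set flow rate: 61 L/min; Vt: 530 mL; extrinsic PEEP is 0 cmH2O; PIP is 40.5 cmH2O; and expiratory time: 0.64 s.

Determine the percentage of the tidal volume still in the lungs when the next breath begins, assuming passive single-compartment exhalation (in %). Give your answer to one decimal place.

Flow: 61 L/min ÷ 60 = 1.0167 L/s.
R = (PIP − Pplat)/V̇ = (40.5 − 18.5) / 1.0167 = 22.0/1.0167 = 21.639 cmH2O·s/L.
C = Vt/(Pplat − PEEP) = 530.0 / (18.5 − 0) = 530.0/18.5 = 28.649 mL/cmH2O.
τ = R × C = 21.639 × 0.02865 L/cmH2O = 0.62 s.
Fraction remaining at end-expiration = e^(−Te/τ) = e^(−0.64/0.62) = 0.3562 → 35.62%.

35.6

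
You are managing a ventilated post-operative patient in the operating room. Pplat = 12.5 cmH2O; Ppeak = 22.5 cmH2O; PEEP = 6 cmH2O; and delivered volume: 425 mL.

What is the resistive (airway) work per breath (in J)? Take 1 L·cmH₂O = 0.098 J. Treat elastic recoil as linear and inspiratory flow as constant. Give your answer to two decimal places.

With constant inspiratory flow the resistive pressure is constant at PIP − Pplat = 22.5 − 12.5 = 10.0 cmH2O, so resistive work = 10.0 × 0.425 = 4.25 L·cmH2O.
× 0.098 J/(L·cmH2O) → 0.4165 J.

0.42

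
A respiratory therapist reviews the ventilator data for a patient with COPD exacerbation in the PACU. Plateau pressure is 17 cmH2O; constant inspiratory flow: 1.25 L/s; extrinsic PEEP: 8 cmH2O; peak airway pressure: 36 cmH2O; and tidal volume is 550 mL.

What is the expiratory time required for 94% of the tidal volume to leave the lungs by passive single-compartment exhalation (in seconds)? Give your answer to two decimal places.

2.61

R = (PIP − Pplat)/V̇ = (36 − 17) / 1.25 = 19.0/1.25 = 15.2 cmH2O·s/L.
C = Vt/(Pplat − PEEP) = 550.0 / (17 − 8) = 550.0/9.0 = 61.111 mL/cmH2O.
τ = R × C = 15.2 × 0.06111 L/cmH2O = 0.9289 s.
t = −τ·ln(1 − 0.94) = −0.9289·ln(0.06) = 2.613 s.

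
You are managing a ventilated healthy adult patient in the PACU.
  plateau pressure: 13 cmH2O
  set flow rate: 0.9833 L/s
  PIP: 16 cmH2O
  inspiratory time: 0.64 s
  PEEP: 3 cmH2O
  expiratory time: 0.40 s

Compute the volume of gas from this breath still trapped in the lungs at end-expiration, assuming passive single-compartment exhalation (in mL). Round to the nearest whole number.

78

Vt = flow × Ti = 0.9833 L/s × 0.64 s × 1000 mL/L = 629.31 mL.
R = (PIP − Pplat)/V̇ = (16 − 13) / 0.9833 = 3.0/0.9833 = 3.051 cmH2O·s/L.
C = Vt/(Pplat − PEEP) = 629.31 / (13 − 3) = 629.31/10.0 = 62.931 mL/cmH2O.
τ = R × C = 3.051 × 0.06293 L/cmH2O = 0.192 s.
Fraction remaining = e^(−Te/τ) = e^(−0.40/0.192) = 0.1245.
Trapped volume = 629.31 × 0.1245 = 78.349 mL.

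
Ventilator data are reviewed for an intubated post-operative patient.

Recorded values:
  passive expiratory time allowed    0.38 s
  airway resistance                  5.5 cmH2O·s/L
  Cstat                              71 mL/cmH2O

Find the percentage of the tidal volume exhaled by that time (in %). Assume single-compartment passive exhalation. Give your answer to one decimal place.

τ = R × C = 5.5 × 71 mL/cmH2O = 5.5 × 0.071 L/cmH2O = 0.3905 s.
Passive exhalation: V(t)/V₀ = e^(−t/τ) = e^(−0.38/0.3905) = 0.3779.
Fraction exhaled = 1 − 0.3779 = 0.6221 → 62.21%.

62.2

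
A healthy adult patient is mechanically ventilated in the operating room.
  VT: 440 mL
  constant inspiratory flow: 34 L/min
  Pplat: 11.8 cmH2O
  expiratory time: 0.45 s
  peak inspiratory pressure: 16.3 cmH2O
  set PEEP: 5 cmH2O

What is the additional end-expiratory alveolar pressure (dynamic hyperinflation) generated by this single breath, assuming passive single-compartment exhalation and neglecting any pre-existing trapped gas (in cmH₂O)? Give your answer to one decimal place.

2.8

Flow: 34 L/min ÷ 60 = 0.5667 L/s.
R = (PIP − Pplat)/V̇ = (16.3 − 11.8) / 0.5667 = 4.5/0.5667 = 7.941 cmH2O·s/L.
C = Vt/(Pplat − PEEP) = 440.0 / (11.8 − 5) = 440.0/6.8 = 64.706 mL/cmH2O.
τ = R × C = 7.941 × 0.06471 L/cmH2O = 0.5139 s.
Fraction remaining = e^(−Te/τ) = e^(−0.45/0.5139) = 0.4166; trapped volume = 440.0 × 0.4166 = 183.3 mL.
Additional alveolar pressure from trapping ≈ V_trapped / C = 183.3 / 64.706 = 2.833 cmH2O.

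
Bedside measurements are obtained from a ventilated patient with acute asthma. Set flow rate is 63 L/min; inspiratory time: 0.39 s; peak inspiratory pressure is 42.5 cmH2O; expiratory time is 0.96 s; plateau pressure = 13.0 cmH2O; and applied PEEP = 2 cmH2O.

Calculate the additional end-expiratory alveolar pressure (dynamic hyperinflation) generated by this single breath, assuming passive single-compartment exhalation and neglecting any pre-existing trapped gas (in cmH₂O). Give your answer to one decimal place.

4.4

Flow: 63 L/min ÷ 60 = 1.05 L/s.
Vt = flow × Ti = 1.05 L/s × 0.39 s × 1000 mL/L = 409.5 mL.
R = (PIP − Pplat)/V̇ = (42.5 − 13.0) / 1.05 = 29.5/1.05 = 28.095 cmH2O·s/L.
C = Vt/(Pplat − PEEP) = 409.5 / (13.0 − 2) = 409.5/11.0 = 37.227 mL/cmH2O.
τ = R × C = 28.095 × 0.03723 L/cmH2O = 1.046 s.
Fraction remaining = e^(−Te/τ) = e^(−0.96/1.046) = 0.3994; trapped volume = 409.5 × 0.3994 = 163.55 mL.
Additional alveolar pressure from trapping ≈ V_trapped / C = 163.55 / 37.227 = 4.393 cmH2O.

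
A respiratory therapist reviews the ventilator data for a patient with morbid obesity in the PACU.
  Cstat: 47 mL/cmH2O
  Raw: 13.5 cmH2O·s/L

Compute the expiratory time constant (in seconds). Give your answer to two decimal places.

0.63

τ = R × C = 13.5 × 47 mL/cmH2O = 13.5 × 0.047 L/cmH2O = 0.6345 s.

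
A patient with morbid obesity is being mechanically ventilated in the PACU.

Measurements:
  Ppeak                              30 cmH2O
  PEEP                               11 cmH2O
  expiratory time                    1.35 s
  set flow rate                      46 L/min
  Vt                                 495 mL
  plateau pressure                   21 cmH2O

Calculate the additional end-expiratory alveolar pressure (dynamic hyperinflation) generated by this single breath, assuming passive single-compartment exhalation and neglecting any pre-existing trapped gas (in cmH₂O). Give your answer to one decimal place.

1.0

Flow: 46 L/min ÷ 60 = 0.7667 L/s.
R = (PIP − Pplat)/V̇ = (30 − 21) / 0.7667 = 9.0/0.7667 = 11.739 cmH2O·s/L.
C = Vt/(Pplat − PEEP) = 495.0 / (21 − 11) = 495.0/10.0 = 49.5 mL/cmH2O.
τ = R × C = 11.739 × 0.0495 L/cmH2O = 0.5811 s.
Fraction remaining = e^(−Te/τ) = e^(−1.35/0.5811) = 0.09796; trapped volume = 495.0 × 0.09796 = 48.49 mL.
Additional alveolar pressure from trapping ≈ V_trapped / C = 48.49 / 49.5 = 0.9796 cmH2O.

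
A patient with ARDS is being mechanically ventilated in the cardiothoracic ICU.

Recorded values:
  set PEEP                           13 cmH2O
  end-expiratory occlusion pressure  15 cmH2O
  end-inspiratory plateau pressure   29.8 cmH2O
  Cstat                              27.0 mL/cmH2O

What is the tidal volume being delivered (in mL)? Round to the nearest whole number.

400

End-expiratory occlusion gives total PEEP = 15 cmH2O (intrinsic PEEP = 15 − 13 = 2). Use total PEEP for the elastic gradient.
Vt = Cstat × (Pplat − PEEPtotal) = 27.0 × (29.8 − 15) = 27.0 × 14.8 = 399.6 mL.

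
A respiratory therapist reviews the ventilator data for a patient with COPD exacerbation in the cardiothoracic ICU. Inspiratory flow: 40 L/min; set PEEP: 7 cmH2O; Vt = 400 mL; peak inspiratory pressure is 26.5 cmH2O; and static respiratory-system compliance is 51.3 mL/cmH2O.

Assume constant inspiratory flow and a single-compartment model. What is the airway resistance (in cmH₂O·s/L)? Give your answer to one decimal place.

17.6

Flow: 40 L/min ÷ 60 = 0.6667 L/s.
Equation of motion (constant flow): PIP = Vt/C + R·V̇ + PEEP.
R·V̇ = PIP − Vt/C − PEEP = 26.5 − 400/51.3 − 7 = 26.5 − 7.797 − 7 = 11.703 cmH2O.
R = 11.703 / 0.6667 = 17.554 cmH2O·s/L.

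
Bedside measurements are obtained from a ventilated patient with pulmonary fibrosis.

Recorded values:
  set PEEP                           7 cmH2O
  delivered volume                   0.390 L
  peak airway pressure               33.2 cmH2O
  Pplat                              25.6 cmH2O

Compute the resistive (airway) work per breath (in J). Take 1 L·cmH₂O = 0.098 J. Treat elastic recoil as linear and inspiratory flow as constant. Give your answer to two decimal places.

With constant inspiratory flow the resistive pressure is constant at PIP − Pplat = 33.2 − 25.6 = 7.6 cmH2O, so resistive work = 7.6 × 0.390 = 2.964 L·cmH2O.
× 0.098 J/(L·cmH2O) → 0.2905 J.

0.29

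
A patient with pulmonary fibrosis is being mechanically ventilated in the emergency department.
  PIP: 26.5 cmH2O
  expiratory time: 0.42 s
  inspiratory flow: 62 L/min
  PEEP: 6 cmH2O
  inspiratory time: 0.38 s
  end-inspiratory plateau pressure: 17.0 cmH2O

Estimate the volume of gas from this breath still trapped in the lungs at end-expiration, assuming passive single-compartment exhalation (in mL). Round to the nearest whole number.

109

Flow: 62 L/min ÷ 60 = 1.0333 L/s.
Vt = flow × Ti = 1.0333 L/s × 0.38 s × 1000 mL/L = 392.65 mL.
R = (PIP − Pplat)/V̇ = (26.5 − 17.0) / 1.0333 = 9.5/1.0333 = 9.194 cmH2O·s/L.
C = Vt/(Pplat − PEEP) = 392.65 / (17.0 − 6) = 392.65/11.0 = 35.695 mL/cmH2O.
τ = R × C = 9.194 × 0.0357 L/cmH2O = 0.3282 s.
Fraction remaining = e^(−Te/τ) = e^(−0.42/0.3282) = 0.2781.
Trapped volume = 392.65 × 0.2781 = 109.2 mL.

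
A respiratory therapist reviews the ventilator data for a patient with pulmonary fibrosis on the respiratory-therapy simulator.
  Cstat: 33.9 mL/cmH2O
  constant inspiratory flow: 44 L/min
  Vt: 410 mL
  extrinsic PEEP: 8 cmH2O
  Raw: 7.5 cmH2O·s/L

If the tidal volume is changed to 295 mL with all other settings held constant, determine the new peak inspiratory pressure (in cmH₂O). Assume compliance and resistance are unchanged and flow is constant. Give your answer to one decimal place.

22.2

Flow: 44 L/min ÷ 60 = 0.7333 L/s.
PIP = Vt/C + R·V̇ + PEEP (constant-flow equation of motion).
Only the elastic term changes: ΔPIP = ΔVt / C = (295 − 410) / 33.9 = -3.392 cmH2O.
Original PIP = 410/33.9 + 7.5×0.7333 + 8 = 25.594 cmH2O; new PIP = 25.594 + (-3.392) = 22.202 cmH2O.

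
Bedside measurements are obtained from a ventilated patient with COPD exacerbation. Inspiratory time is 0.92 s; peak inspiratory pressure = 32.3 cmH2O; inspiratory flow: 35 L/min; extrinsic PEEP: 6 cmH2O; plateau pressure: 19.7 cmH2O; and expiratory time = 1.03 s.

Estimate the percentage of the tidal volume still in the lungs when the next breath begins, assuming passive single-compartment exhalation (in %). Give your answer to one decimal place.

Flow: 35 L/min ÷ 60 = 0.5833 L/s.
Vt = flow × Ti = 0.5833 L/s × 0.92 s × 1000 mL/L = 536.64 mL.
R = (PIP − Pplat)/V̇ = (32.3 − 19.7) / 0.5833 = 12.6/0.5833 = 21.601 cmH2O·s/L.
C = Vt/(Pplat − PEEP) = 536.64 / (19.7 − 6) = 536.64/13.7 = 39.171 mL/cmH2O.
τ = R × C = 21.601 × 0.03917 L/cmH2O = 0.8461 s.
Fraction remaining at end-expiration = e^(−Te/τ) = e^(−1.03/0.8461) = 0.296 → 29.6%.

29.6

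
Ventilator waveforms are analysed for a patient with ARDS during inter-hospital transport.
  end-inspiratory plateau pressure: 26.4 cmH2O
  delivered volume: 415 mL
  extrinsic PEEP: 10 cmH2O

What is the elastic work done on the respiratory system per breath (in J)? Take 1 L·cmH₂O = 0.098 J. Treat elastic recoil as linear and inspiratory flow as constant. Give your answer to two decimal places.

Elastic work ≈ ½ × (Pplat − PEEP) × Vt = 0.5 × (26.4 − 10) × 0.415 L = 0.5 × 16.4 × 0.415 = 3.403 L·cmH2O.
× 0.098 J/(L·cmH2O) → 0.3335 J.

0.33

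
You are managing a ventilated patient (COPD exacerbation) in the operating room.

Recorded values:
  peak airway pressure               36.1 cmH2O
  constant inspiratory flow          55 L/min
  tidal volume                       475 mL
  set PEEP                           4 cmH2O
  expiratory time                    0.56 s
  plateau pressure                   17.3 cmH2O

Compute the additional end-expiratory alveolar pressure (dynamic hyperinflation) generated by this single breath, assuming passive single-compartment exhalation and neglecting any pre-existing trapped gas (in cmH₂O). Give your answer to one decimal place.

6.2

Flow: 55 L/min ÷ 60 = 0.9167 L/s.
R = (PIP − Pplat)/V̇ = (36.1 − 17.3) / 0.9167 = 18.8/0.9167 = 20.508 cmH2O·s/L.
C = Vt/(Pplat − PEEP) = 475.0 / (17.3 − 4) = 475.0/13.3 = 35.714 mL/cmH2O.
τ = R × C = 20.508 × 0.03571 L/cmH2O = 0.7323 s.
Fraction remaining = e^(−Te/τ) = e^(−0.56/0.7323) = 0.4655; trapped volume = 475.0 × 0.4655 = 221.11 mL.
Additional alveolar pressure from trapping ≈ V_trapped / C = 221.11 / 35.714 = 6.191 cmH2O.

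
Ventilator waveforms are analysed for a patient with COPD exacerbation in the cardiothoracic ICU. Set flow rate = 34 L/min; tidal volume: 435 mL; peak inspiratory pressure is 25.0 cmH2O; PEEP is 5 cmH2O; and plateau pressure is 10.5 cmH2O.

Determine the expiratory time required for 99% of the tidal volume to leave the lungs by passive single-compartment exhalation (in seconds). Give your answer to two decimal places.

Flow: 34 L/min ÷ 60 = 0.5667 L/s.
R = (PIP − Pplat)/V̇ = (25.0 − 10.5) / 0.5667 = 14.5/0.5667 = 25.587 cmH2O·s/L.
C = Vt/(Pplat − PEEP) = 435.0 / (10.5 − 5) = 435.0/5.5 = 79.091 mL/cmH2O.
τ = R × C = 25.587 × 0.07909 L/cmH2O = 2.024 s.
t = −τ·ln(1 − 0.99) = −2.024·ln(0.01) = 9.321 s.

9.32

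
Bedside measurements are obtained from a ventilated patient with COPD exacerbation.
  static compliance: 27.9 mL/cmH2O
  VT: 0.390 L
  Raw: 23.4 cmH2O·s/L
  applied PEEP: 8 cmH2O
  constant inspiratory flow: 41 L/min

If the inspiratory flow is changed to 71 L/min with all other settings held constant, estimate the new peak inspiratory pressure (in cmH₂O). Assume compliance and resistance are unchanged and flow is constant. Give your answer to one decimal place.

Flow: 41 L/min ÷ 60 = 0.6833 L/s.
New flow: 71 L/min ÷ 60 = 1.1833 L/s.
PIP = Vt/C + R·V̇ + PEEP (constant-flow equation of motion).
Only the resistive term changes: ΔPIP = R × ΔV̇ = 23.4 × (1.1833 − 0.6833) = 23.4 × 0.5 = 11.7 cmH2O.
Original PIP = 390/27.9 + 23.4×0.6833 + 8 = 37.968 cmH2O; new PIP = 37.968 + (11.7) = 49.668 cmH2O.

49.7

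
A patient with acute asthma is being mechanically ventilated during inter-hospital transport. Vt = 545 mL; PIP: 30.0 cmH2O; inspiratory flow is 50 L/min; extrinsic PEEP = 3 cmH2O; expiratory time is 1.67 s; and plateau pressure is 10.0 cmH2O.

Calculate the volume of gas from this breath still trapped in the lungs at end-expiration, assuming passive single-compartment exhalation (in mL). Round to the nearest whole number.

Flow: 50 L/min ÷ 60 = 0.8333 L/s.
R = (PIP − Pplat)/V̇ = (30.0 − 10.0) / 0.8333 = 20.0/0.8333 = 24.001 cmH2O·s/L.
C = Vt/(Pplat − PEEP) = 545.0 / (10.0 − 3) = 545.0/7.0 = 77.857 mL/cmH2O.
τ = R × C = 24.001 × 0.07786 L/cmH2O = 1.869 s.
Fraction remaining = e^(−Te/τ) = e^(−1.67/1.869) = 0.4092.
Trapped volume = 545.0 × 0.4092 = 223.01 mL.

223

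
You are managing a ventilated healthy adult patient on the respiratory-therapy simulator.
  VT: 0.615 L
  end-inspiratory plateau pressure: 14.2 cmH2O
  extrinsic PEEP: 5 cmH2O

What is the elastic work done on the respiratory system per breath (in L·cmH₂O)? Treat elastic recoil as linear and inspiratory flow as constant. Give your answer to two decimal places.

2.83

Elastic work ≈ ½ × (Pplat − PEEP) × Vt = 0.5 × (14.2 − 5) × 0.615 L = 0.5 × 9.2 × 0.615 = 2.829 L·cmH2O.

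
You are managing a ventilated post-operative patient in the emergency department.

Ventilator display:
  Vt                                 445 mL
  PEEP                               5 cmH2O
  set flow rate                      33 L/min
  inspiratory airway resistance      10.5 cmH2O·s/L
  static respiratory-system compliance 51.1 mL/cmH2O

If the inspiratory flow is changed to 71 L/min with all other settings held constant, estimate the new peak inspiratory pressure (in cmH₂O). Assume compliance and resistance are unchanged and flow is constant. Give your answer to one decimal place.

26.1

Flow: 33 L/min ÷ 60 = 0.55 L/s.
New flow: 71 L/min ÷ 60 = 1.1833 L/s.
PIP = Vt/C + R·V̇ + PEEP (constant-flow equation of motion).
Only the resistive term changes: ΔPIP = R × ΔV̇ = 10.5 × (1.1833 − 0.55) = 10.5 × 0.6333 = 6.65 cmH2O.
Original PIP = 445/51.1 + 10.5×0.55 + 5 = 19.483 cmH2O; new PIP = 19.483 + (6.65) = 26.133 cmH2O.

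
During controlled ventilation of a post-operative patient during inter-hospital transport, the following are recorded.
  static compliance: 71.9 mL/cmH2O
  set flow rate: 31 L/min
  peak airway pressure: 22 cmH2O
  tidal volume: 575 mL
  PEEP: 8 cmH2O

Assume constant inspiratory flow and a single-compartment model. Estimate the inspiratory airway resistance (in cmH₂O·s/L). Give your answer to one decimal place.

11.6

Flow: 31 L/min ÷ 60 = 0.5167 L/s.
Equation of motion (constant flow): PIP = Vt/C + R·V̇ + PEEP.
R·V̇ = PIP − Vt/C − PEEP = 22 − 575/71.9 − 8 = 22 − 7.997 − 8 = 6.003 cmH2O.
R = 6.003 / 0.5167 = 11.618 cmH2O·s/L.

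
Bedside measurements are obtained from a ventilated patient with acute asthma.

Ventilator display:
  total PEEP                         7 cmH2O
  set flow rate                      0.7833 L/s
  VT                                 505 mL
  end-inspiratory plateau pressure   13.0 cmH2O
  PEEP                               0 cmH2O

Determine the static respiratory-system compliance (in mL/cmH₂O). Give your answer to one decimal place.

End-expiratory occlusion gives total PEEP = 7 cmH2O (intrinsic PEEP = 7 − 0 = 7). Use total PEEP for the elastic gradient.
Cstat = Vt / (Pplat − PEEPtotal) = 505 / (13.0 − 7) = 505 / 6.0 = 84.167 mL/cmH2O.

84.2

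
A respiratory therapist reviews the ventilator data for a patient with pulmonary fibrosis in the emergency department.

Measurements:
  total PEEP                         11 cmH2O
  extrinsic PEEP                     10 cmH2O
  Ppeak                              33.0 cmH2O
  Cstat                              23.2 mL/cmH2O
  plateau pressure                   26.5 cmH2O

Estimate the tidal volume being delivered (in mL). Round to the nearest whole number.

End-expiratory occlusion gives total PEEP = 11 cmH2O (intrinsic PEEP = 11 − 10 = 1). Use total PEEP for the elastic gradient.
Vt = Cstat × (Pplat − PEEPtotal) = 23.2 × (26.5 − 11) = 23.2 × 15.5 = 359.6 mL.

360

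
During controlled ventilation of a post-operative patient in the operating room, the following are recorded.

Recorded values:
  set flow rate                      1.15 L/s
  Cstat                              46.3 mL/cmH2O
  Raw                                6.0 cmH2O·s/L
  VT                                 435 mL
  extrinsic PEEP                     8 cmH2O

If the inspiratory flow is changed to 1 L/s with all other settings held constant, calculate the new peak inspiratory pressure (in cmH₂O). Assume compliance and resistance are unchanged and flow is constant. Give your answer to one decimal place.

23.4

PIP = Vt/C + R·V̇ + PEEP (constant-flow equation of motion).
Only the resistive term changes: ΔPIP = R × ΔV̇ = 6.0 × (1 − 1.15) = 6.0 × -0.15 = -0.9 cmH2O.
Original PIP = 435/46.3 + 6.0×1.15 + 8 = 24.295 cmH2O; new PIP = 24.295 + (-0.9) = 23.395 cmH2O.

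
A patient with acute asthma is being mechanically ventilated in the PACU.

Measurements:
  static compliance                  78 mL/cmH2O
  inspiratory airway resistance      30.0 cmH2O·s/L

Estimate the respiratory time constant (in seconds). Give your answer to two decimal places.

τ = R × C = 30.0 × 78 mL/cmH2O = 30.0 × 0.078 L/cmH2O = 2.34 s.

2.34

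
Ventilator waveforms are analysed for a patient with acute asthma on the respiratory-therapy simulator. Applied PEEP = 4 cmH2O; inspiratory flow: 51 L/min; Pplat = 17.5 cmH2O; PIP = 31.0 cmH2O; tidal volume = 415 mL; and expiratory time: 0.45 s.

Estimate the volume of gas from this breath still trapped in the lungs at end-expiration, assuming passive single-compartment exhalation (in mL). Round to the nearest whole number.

Flow: 51 L/min ÷ 60 = 0.85 L/s.
R = (PIP − Pplat)/V̇ = (31.0 − 17.5) / 0.85 = 13.5/0.85 = 15.882 cmH2O·s/L.
C = Vt/(Pplat − PEEP) = 415.0 / (17.5 − 4) = 415.0/13.5 = 30.741 mL/cmH2O.
τ = R × C = 15.882 × 0.03074 L/cmH2O = 0.4882 s.
Fraction remaining = e^(−Te/τ) = e^(−0.45/0.4882) = 0.3978.
Trapped volume = 415.0 × 0.3978 = 165.09 mL.

165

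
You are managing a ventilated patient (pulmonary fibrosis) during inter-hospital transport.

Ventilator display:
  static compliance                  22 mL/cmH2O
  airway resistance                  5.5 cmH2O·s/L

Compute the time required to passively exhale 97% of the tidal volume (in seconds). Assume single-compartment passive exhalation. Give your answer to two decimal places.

τ = R × C = 5.5 × 22 mL/cmH2O = 5.5 × 0.022 L/cmH2O = 0.121 s.
Exhaled fraction f = 1 − e^(−t/τ) → t = −τ·ln(1 − f) = −0.121·ln(0.03) = 0.4243 s.

0.42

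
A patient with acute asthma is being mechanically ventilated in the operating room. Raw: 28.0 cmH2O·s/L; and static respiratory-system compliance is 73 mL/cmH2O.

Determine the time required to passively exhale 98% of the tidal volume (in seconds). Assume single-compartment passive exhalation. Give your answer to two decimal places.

τ = R × C = 28.0 × 73 mL/cmH2O = 28.0 × 0.073 L/cmH2O = 2.044 s.
Exhaled fraction f = 1 − e^(−t/τ) → t = −τ·ln(1 − f) = −2.044·ln(0.02) = 7.996 s.

8.00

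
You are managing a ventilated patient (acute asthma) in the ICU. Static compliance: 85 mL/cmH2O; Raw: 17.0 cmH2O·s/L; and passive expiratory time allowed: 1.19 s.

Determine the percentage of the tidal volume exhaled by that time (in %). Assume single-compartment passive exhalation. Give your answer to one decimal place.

τ = R × C = 17.0 × 85 mL/cmH2O = 17.0 × 0.085 L/cmH2O = 1.445 s.
Passive exhalation: V(t)/V₀ = e^(−t/τ) = e^(−1.19/1.445) = 0.4389.
Fraction exhaled = 1 − 0.4389 = 0.5611 → 56.11%.

56.1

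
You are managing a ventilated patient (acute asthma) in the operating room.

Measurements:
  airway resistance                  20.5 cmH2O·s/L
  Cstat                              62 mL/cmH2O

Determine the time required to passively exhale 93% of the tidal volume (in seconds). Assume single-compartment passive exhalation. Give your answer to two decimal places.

3.38

τ = R × C = 20.5 × 62 mL/cmH2O = 20.5 × 0.062 L/cmH2O = 1.271 s.
Exhaled fraction f = 1 − e^(−t/τ) → t = −τ·ln(1 − f) = −1.271·ln(0.07) = 3.38 s.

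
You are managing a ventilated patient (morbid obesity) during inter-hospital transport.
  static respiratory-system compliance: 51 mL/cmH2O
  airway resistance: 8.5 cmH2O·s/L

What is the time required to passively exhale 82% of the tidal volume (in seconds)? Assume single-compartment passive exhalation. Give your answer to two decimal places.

0.74

τ = R × C = 8.5 × 51 mL/cmH2O = 8.5 × 0.051 L/cmH2O = 0.4335 s.
Exhaled fraction f = 1 − e^(−t/τ) → t = −τ·ln(1 − f) = −0.4335·ln(0.18) = 0.7434 s.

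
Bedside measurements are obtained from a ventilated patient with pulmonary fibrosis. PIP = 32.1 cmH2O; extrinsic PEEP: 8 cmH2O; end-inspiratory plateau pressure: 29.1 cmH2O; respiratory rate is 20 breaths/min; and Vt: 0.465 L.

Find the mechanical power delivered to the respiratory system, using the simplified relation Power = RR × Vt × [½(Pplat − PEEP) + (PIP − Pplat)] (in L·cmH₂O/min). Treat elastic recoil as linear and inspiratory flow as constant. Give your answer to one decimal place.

Per-breath work = Vt × [½(Pplat−PEEP) + (PIP−Pplat)] = 0.465 × [0.5×21.1 + 3.0] = 0.465 × 13.55 = 6.301 L·cmH2O.
Power = 20 × 6.301 = 126.02 L·cmH2O/min.

126.0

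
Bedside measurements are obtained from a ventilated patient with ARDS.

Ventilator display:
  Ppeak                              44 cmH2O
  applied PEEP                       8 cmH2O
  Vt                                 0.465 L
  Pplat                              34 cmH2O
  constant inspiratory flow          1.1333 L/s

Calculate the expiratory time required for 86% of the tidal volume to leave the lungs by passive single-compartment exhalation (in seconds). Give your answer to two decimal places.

0.31

R = (PIP − Pplat)/V̇ = (44 − 34) / 1.1333 = 10.0/1.1333 = 8.824 cmH2O·s/L.
C = Vt/(Pplat − PEEP) = 465.0 / (34 − 8) = 465.0/26.0 = 17.885 mL/cmH2O.
τ = R × C = 8.824 × 0.01789 L/cmH2O = 0.1579 s.
t = −τ·ln(1 − 0.86) = −0.1579·ln(0.14) = 0.3104 s.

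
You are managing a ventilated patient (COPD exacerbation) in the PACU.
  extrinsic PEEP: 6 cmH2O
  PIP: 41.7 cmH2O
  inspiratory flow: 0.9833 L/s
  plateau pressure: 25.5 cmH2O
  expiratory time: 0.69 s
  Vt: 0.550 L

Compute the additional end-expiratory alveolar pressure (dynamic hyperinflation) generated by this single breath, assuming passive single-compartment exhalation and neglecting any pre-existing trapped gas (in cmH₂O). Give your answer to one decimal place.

R = (PIP − Pplat)/V̇ = (41.7 − 25.5) / 0.9833 = 16.2/0.9833 = 16.475 cmH2O·s/L.
C = Vt/(Pplat − PEEP) = 550.0 / (25.5 − 6) = 550.0/19.5 = 28.205 mL/cmH2O.
τ = R × C = 16.475 × 0.02821 L/cmH2O = 0.4648 s.
Fraction remaining = e^(−Te/τ) = e^(−0.69/0.4648) = 0.2266; trapped volume = 550.0 × 0.2266 = 124.63 mL.
Additional alveolar pressure from trapping ≈ V_trapped / C = 124.63 / 28.205 = 4.419 cmH2O.

4.4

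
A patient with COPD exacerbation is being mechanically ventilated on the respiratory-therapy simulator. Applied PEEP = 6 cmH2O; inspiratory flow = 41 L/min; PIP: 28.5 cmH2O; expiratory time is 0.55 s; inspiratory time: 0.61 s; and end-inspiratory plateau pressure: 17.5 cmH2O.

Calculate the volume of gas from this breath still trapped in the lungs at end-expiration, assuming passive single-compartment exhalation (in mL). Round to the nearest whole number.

Flow: 41 L/min ÷ 60 = 0.6833 L/s.
Vt = flow × Ti = 0.6833 L/s × 0.61 s × 1000 mL/L = 416.81 mL.
R = (PIP − Pplat)/V̇ = (28.5 − 17.5) / 0.6833 = 11.0/0.6833 = 16.098 cmH2O·s/L.
C = Vt/(Pplat − PEEP) = 416.81 / (17.5 − 6) = 416.81/11.5 = 36.244 mL/cmH2O.
τ = R × C = 16.098 × 0.03624 L/cmH2O = 0.5834 s.
Fraction remaining = e^(−Te/τ) = e^(−0.55/0.5834) = 0.3896.
Trapped volume = 416.81 × 0.3896 = 162.39 mL.

162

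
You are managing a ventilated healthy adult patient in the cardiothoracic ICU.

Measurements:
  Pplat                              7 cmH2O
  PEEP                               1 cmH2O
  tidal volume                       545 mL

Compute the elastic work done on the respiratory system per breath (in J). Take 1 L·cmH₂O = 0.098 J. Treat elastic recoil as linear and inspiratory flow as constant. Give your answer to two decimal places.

0.16

Elastic work ≈ ½ × (Pplat − PEEP) × Vt = 0.5 × (7 − 1) × 0.545 L = 0.5 × 6.0 × 0.545 = 1.635 L·cmH2O.
× 0.098 J/(L·cmH2O) → 0.1602 J.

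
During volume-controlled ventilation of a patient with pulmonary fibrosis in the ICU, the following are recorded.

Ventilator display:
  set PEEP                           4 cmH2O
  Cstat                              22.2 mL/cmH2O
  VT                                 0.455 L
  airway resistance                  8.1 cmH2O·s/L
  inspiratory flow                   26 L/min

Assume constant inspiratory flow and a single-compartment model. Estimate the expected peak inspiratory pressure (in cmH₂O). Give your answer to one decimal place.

28.0

Flow: 26 L/min ÷ 60 = 0.4333 L/s.
Equation of motion (constant flow): PIP = Vt/C + R·V̇ + PEEP.
PIP = 455/22.2 + 8.1×0.4333 + 4 = 20.495 + 3.51 + 4 = 28.005 cmH2O.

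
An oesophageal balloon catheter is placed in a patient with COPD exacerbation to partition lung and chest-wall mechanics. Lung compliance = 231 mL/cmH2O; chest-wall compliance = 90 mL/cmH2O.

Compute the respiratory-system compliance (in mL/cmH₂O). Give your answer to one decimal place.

64.8

Lung and chest wall are elastances in series: 1/Crs = 1/CL + 1/Ccw.
1/Crs = 1/231 + 1/90 = 0.01544.
Crs = 64.767 mL/cmH2O.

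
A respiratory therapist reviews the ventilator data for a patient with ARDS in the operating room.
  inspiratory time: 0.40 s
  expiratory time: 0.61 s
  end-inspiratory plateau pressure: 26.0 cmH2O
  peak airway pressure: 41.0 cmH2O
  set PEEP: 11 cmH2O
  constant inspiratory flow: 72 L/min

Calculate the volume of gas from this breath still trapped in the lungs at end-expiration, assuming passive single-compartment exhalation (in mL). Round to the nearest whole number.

104

Flow: 72 L/min ÷ 60 = 1.2 L/s.
Vt = flow × Ti = 1.2 L/s × 0.40 s × 1000 mL/L = 480.0 mL.
R = (PIP − Pplat)/V̇ = (41.0 − 26.0) / 1.2 = 15.0/1.2 = 12.5 cmH2O·s/L.
C = Vt/(Pplat − PEEP) = 480.0 / (26.0 − 11) = 480.0/15.0 = 32.0 mL/cmH2O.
τ = R × C = 12.5 × 0.032 L/cmH2O = 0.4 s.
Fraction remaining = e^(−Te/τ) = e^(−0.61/0.4) = 0.2176.
Trapped volume = 480.0 × 0.2176 = 104.45 mL.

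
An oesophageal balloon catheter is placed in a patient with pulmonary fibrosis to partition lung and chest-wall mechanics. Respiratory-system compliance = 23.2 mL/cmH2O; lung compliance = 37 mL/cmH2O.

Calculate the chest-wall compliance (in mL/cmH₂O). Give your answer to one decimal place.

1/Ccw = 1/Crs − 1/CL.
1/Ccw = 1/23.2 − 1/37 = 0.01608.
Ccw = 62.189 mL/cmH2O.

62.2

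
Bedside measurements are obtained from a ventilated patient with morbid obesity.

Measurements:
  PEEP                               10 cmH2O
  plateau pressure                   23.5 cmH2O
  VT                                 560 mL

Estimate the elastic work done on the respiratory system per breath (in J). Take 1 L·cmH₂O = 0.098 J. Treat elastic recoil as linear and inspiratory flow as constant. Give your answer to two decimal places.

Elastic work ≈ ½ × (Pplat − PEEP) × Vt = 0.5 × (23.5 − 10) × 0.560 L = 0.5 × 13.5 × 0.560 = 3.78 L·cmH2O.
× 0.098 J/(L·cmH2O) → 0.3704 J.

0.37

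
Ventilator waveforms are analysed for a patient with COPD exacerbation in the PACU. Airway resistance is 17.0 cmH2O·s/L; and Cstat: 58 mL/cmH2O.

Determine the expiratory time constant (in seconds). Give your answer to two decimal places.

0.99

τ = R × C = 17.0 × 58 mL/cmH2O = 17.0 × 0.058 L/cmH2O = 0.986 s.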